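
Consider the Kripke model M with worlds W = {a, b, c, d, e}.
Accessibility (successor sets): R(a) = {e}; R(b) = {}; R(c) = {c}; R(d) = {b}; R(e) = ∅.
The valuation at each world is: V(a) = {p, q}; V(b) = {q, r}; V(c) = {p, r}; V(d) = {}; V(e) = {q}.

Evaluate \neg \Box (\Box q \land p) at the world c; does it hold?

Yes

At c: \Box (\Box q \land p) is false, so \neg \Box (\Box q \land p) is true.
  At c: \Box (\Box q \land p) requires \Box q \land p at every successor {c}.
    \Box q \land p fails at c, so \Box (\Box q \land p) is false at c.
      At c: \Box q is false, p is true, so \Box q \land p is false.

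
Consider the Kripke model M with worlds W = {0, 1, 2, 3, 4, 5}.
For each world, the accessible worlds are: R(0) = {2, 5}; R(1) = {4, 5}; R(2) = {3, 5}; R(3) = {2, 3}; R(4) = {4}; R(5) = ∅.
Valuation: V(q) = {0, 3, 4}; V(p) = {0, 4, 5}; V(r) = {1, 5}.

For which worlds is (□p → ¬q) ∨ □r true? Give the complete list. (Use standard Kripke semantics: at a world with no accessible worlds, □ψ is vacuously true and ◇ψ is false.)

0, 1, 2, 3, 5

Recall that □ψ holds at a world iff ψ holds at every accessible world, and ◇ψ holds iff ψ holds at some accessible world.
Let φ = (□p → ¬q) ∨ □r. Evaluate φ at each world:
  0 (successors {2, 5}): φ is true.
  1 (successors {4, 5}): φ is true.
  2 (successors {3, 5}): φ is true.
  3 (successors {2, 3}): φ is true.
  4 (successors {4}): φ is false.
  5 (successors ∅): φ is true.
For instance, at 3:
  At 3: □p → ¬q is true, □r is false, so (□p → ¬q) ∨ □r is true.
    At 3: □p is false, ¬q is false, so □p → ¬q is true.
      At 3: □p requires p at every successor {2, 3}.
        p fails at 2, so □p is false at 3.
    At 3: □r requires r at every successor {2, 3}.
      r fails at 2, so □r is false at 3.
Satisfying worlds: {0, 1, 2, 3, 5}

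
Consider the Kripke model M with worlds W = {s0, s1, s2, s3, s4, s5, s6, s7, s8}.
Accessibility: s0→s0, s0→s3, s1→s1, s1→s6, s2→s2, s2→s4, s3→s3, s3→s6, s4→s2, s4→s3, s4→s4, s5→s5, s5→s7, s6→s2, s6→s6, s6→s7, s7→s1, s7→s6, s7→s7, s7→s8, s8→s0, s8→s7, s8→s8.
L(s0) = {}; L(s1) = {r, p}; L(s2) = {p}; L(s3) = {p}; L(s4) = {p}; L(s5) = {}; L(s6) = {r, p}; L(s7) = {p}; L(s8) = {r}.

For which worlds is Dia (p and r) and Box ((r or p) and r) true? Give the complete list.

s1

Recall that Box ψ holds at a world iff ψ holds at every accessible world, and Dia ψ holds iff ψ holds at some accessible world.
Let φ = Dia (p and r) and Box ((r or p) and r). Evaluate φ at each world:
  s0 (successors {s0, s3}): φ is false.
  s1 (successors {s1, s6}): φ is true.
  s2 (successors {s2, s4}): φ is false.
  s3 (successors {s3, s6}): φ is false.
  s4 (successors {s2, s3, s4}): φ is false.
  s5 (successors {s5, s7}): φ is false.
  s6 (successors {s2, s6, s7}): φ is false.
  s7 (successors {s1, s6, s7, s8}): φ is false.
  s8 (successors {s0, s7, s8}): φ is false.
For instance, at s4:
  At s4: Dia (p and r) is false, Box ((r or p) and r) is false, so Dia (p and r) and Box ((r or p) and r) is false.
    At s4: Dia (p and r) requires p and r at some successor in {s2, s3, s4}.
      At s2: p and r is false.
      At s3: p and r is false.
      At s4: p and r is false.
    So Dia (p and r) is false at s4.
    At s4: Box ((r or p) and r) requires (r or p) and r at every successor {s2, s3, s4}.
      (r or p) and r fails at s2, so Box ((r or p) and r) is false at s4.
Satisfying worlds: {s1}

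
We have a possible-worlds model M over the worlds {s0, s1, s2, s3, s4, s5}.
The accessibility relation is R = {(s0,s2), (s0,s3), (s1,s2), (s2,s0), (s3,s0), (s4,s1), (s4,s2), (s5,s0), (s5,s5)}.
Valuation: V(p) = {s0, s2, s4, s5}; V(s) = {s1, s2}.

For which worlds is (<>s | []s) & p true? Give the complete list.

s0, s4

Let φ = (<>s | []s) & p. Evaluate φ at each world:
  s0 (successors {s2, s3}): φ is true.
  s1 (successors {s2}): φ is false.
  s2 (successors {s0}): φ is false.
  s3 (successors {s0}): φ is false.
  s4 (successors {s1, s2}): φ is true.
  s5 (successors {s0, s5}): φ is false.
For instance, at s3:
  At s3: <>s | []s is false, p is false, so (<>s | []s) & p is false.
    At s3: <>s is false, []s is false, so <>s | []s is false.
      At s3: <>s requires s at some successor in {s0}.
        At s0: s is false.
      So <>s is false at s3.
      At s3: []s requires s at every successor {s0}.
        s fails at s0, so []s is false at s3.
Satisfying worlds: {s0, s4}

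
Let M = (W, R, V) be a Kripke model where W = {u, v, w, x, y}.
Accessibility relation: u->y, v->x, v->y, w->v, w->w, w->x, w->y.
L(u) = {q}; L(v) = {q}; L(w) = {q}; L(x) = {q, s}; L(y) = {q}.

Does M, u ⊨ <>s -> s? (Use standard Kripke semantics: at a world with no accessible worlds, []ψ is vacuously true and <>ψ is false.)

At u: <>s is false, s is false, so <>s -> s is true.
  At u: <>s requires s at some successor in {y}.
    At y: s is false.
  So <>s is false at u.

Yes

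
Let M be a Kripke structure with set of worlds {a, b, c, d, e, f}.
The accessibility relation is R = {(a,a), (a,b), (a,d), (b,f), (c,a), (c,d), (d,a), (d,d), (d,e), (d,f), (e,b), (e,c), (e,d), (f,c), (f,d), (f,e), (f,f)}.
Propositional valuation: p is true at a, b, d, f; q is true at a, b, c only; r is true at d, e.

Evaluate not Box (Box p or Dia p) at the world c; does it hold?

At c: Box (Box p or Dia p) is true, so not Box (Box p or Dia p) is false.
  At c: Box (Box p or Dia p) requires Box p or Dia p at every successor {a, d}.
      At a: Box p is true, Dia p is true, so Box p or Dia p is true.
      At d: Box p is false, Dia p is true, so Box p or Dia p is true.
  So Box (Box p or Dia p) is true at c.

No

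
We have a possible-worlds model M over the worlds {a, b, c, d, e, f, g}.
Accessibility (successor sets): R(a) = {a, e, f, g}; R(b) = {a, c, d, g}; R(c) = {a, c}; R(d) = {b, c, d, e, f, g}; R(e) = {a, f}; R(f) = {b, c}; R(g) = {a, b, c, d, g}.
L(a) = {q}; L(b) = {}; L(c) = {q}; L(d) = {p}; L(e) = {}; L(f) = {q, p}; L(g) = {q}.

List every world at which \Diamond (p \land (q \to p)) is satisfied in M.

Let φ = \Diamond (p \land (q \to p)). Evaluate φ at each world:
  a (successors {a, e, f, g}): φ is true.
  b (successors {a, c, d, g}): φ is true.
  c (successors {a, c}): φ is false.
  d (successors {b, c, d, e, f, g}): φ is true.
  e (successors {a, f}): φ is true.
  f (successors {b, c}): φ is false.
  g (successors {a, b, c, d, g}): φ is true.
For instance, at f:
  At f: \Diamond (p \land (q \to p)) requires p \land (q \to p) at some successor in {b, c}.
    At b: p \land (q \to p) is false.
    At c: p \land (q \to p) is false.
  So \Diamond (p \land (q \to p)) is false at f.
Satisfying worlds: {a, b, d, e, g}

a, b, d, e, g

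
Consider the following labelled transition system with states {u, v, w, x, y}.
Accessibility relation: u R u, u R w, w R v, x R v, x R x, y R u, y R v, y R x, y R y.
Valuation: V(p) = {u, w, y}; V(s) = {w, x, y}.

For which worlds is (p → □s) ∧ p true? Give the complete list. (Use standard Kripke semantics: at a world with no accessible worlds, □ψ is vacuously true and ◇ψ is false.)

none

Let φ = (p → □s) ∧ p. Evaluate φ at each world:
  u (successors {u, w}): φ is false.
  v (successors ∅): φ is false.
  w (successors {v}): φ is false.
  x (successors {v, x}): φ is false.
  y (successors {u, v, x, y}): φ is false.
For instance, at y:
  At y: p → □s is false, p is true, so (p → □s) ∧ p is false.
    At y: p is true, □s is false, so p → □s is false.
      At y: □s requires s at every successor {u, v, x, y}.
        s fails at u, so □s is false at y.
Satisfying worlds: none.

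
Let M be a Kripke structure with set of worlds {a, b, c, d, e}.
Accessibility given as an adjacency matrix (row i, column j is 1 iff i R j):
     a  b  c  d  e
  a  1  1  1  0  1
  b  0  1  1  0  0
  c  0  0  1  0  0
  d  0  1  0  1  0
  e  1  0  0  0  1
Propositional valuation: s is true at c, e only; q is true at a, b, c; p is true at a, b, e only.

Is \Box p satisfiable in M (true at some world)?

Yes

Let φ = \Box p. Evaluate φ at each world:
  a (successors {a, b, c, e}): φ is false.
  b (successors {b, c}): φ is false.
  c (successors {c}): φ is false.
  d (successors {b, d}): φ is false.
  e (successors {a, e}): φ is true.
Detail at e (witness):
  At e: \Box p requires p at every successor {a, e}.
    At a: p is true.
    At e: p is true.
  So \Box p is true at e.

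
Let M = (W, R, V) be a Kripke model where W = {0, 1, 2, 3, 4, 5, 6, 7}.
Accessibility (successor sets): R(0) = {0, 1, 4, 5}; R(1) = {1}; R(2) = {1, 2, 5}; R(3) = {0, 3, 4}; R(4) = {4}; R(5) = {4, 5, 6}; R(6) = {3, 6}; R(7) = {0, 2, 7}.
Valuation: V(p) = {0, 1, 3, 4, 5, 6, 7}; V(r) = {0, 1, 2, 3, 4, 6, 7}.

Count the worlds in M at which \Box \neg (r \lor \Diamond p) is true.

Recall that \Box ψ holds at a world iff ψ holds at every accessible world, and \Diamond ψ holds iff ψ holds at some accessible world.
Let φ = \Box \neg (r \lor \Diamond p). Evaluate φ at each world:
  0 (successors {0, 1, 4, 5}): φ is false.
  1 (successors {1}): φ is false.
  2 (successors {1, 2, 5}): φ is false.
  3 (successors {0, 3, 4}): φ is false.
  4 (successors {4}): φ is false.
  5 (successors {4, 5, 6}): φ is false.
  6 (successors {3, 6}): φ is false.
  7 (successors {0, 2, 7}): φ is false.
For instance, at 0:
  At 0: \Box \neg (r \lor \Diamond p) requires \neg (r \lor \Diamond p) at every successor {0, 1, 4, 5}.
    \neg (r \lor \Diamond p) fails at 0, so \Box \neg (r \lor \Diamond p) is false at 0.
      At 0: r \lor \Diamond p is true, so \neg (r \lor \Diamond p) is false.
Satisfying worlds: none.

0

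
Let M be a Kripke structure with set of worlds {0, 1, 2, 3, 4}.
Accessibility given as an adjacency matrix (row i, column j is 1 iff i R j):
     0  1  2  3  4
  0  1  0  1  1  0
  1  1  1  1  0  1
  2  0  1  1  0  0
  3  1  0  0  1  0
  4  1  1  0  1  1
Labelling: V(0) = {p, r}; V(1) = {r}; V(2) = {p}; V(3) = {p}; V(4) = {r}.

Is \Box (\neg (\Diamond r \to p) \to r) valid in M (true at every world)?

Yes

Recall that \Box ψ holds at a world iff ψ holds at every accessible world, and \Diamond ψ holds iff ψ holds at some accessible world.
Let φ = \Box (\neg (\Diamond r \to p) \to r). Evaluate φ at each world:
  0 (successors {0, 2, 3}): φ is true.
  1 (successors {0, 1, 2, 4}): φ is true.
  2 (successors {1, 2}): φ is true.
  3 (successors {0, 3}): φ is true.
  4 (successors {0, 1, 3, 4}): φ is true.
For instance, at 1:
  At 1: \Box (\neg (\Diamond r \to p) \to r) requires \neg (\Diamond r \to p) \to r at every successor {0, 1, 2, 4}.
    At 0: \neg (\Diamond r \to p) \to r is true.
    At 1: \neg (\Diamond r \to p) \to r is true.
    At 2: \neg (\Diamond r \to p) \to r is true.
    At 4: \neg (\Diamond r \to p) \to r is true.
  So \Box (\neg (\Diamond r \to p) \to r) is true at 1.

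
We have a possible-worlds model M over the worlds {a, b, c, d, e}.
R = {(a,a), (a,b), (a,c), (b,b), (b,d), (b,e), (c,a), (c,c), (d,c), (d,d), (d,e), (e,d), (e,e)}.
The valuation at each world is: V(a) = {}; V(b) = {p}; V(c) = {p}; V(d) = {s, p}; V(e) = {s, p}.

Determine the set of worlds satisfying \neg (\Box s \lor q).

a, b, c, d

Let φ = \neg (\Box s \lor q). Evaluate φ at each world:
  a (successors {a, b, c}): φ is true.
  b (successors {b, d, e}): φ is true.
  c (successors {a, c}): φ is true.
  d (successors {c, d, e}): φ is true.
  e (successors {d, e}): φ is false.
For instance, at b:
  At b: \Box s \lor q is false, so \neg (\Box s \lor q) is true.
    At b: \Box s is false, q is false, so \Box s \lor q is false.
      At b: \Box s requires s at every successor {b, d, e}.
        s fails at b, so \Box s is false at b.
Satisfying worlds: {a, b, c, d}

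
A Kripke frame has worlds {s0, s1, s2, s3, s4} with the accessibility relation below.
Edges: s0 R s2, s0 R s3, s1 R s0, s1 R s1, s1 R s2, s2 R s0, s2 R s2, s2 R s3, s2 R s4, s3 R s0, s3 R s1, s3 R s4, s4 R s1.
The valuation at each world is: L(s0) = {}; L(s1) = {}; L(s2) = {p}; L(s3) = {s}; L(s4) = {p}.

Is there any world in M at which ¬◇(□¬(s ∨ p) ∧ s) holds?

Yes

Let φ = ¬◇(□¬(s ∨ p) ∧ s). Evaluate φ at each world:
  s0 (successors {s2, s3}): φ is true.
  s1 (successors {s0, s1, s2}): φ is true.
  s2 (successors {s0, s2, s3, s4}): φ is true.
  s3 (successors {s0, s1, s4}): φ is true.
  s4 (successors {s1}): φ is true.
Detail at s0 (witness):
  At s0: ◇(□¬(s ∨ p) ∧ s) is false, so ¬◇(□¬(s ∨ p) ∧ s) is true.
    At s0: ◇(□¬(s ∨ p) ∧ s) requires □¬(s ∨ p) ∧ s at some successor in {s2, s3}.
      At s2: □¬(s ∨ p) ∧ s is false.
      At s3: □¬(s ∨ p) ∧ s is false.
    So ◇(□¬(s ∨ p) ∧ s) is false at s0.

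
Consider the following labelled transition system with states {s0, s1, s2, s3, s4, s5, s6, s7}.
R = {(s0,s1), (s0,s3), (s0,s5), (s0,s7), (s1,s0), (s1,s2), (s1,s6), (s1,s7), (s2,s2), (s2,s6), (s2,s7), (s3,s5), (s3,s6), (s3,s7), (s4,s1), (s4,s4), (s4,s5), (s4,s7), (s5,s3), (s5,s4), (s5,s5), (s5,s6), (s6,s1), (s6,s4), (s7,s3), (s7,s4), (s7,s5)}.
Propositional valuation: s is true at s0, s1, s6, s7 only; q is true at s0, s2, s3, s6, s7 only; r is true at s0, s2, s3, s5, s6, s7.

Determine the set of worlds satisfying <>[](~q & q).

Let φ = <>[](~q & q). Evaluate φ at each world:
  s0 (successors {s1, s3, s5, s7}): φ is false.
  s1 (successors {s0, s2, s6, s7}): φ is false.
  s2 (successors {s2, s6, s7}): φ is false.
  s3 (successors {s5, s6, s7}): φ is false.
  s4 (successors {s1, s4, s5, s7}): φ is false.
  s5 (successors {s3, s4, s5, s6}): φ is false.
  s6 (successors {s1, s4}): φ is false.
  s7 (successors {s3, s4, s5}): φ is false.
For instance, at s1:
  At s1: <>[](~q & q) requires [](~q & q) at some successor in {s0, s2, s6, s7}.
    At s0: [](~q & q) is false.
    At s2: [](~q & q) is false.
    At s6: [](~q & q) is false.
    At s7: [](~q & q) is false.
  So <>[](~q & q) is false at s1.
Satisfying worlds: none.

none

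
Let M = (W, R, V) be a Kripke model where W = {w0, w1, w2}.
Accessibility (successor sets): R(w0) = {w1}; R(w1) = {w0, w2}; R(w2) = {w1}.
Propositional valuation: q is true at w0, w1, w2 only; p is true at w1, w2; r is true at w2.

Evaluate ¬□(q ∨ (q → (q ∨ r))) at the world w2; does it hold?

No

At w2: □(q ∨ (q → (q ∨ r))) is true, so ¬□(q ∨ (q → (q ∨ r))) is false.
  At w2: □(q ∨ (q → (q ∨ r))) requires q ∨ (q → (q ∨ r)) at every successor {w1}.
    At w1: q ∨ (q → (q ∨ r)) is true.
  So □(q ∨ (q → (q ∨ r))) is true at w2.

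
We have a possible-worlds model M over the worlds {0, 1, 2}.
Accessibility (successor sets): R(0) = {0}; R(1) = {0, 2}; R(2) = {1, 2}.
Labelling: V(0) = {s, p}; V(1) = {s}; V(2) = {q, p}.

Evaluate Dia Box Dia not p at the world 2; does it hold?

Recall that Box ψ holds at a world iff ψ holds at every accessible world, and Dia ψ holds iff ψ holds at some accessible world.
At 2: Dia Box Dia not p requires Box Dia not p at some successor in {1, 2}.
  At 1: Box Dia not p is false.
  At 2: Box Dia not p is false.
So Dia Box Dia not p is false at 2.

No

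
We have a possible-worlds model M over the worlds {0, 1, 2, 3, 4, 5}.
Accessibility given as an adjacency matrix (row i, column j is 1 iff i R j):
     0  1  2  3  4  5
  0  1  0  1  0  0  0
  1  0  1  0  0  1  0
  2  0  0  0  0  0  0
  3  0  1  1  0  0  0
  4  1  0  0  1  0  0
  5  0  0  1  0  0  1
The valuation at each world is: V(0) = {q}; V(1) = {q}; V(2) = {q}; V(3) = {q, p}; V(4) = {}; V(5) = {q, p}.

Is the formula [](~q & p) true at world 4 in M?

Recall that []ψ holds at a world iff ψ holds at every accessible world, and <>ψ holds iff ψ holds at some accessible world.
At 4: [](~q & p) requires ~q & p at every successor {0, 3}.
  ~q & p fails at 0, so [](~q & p) is false at 4.

No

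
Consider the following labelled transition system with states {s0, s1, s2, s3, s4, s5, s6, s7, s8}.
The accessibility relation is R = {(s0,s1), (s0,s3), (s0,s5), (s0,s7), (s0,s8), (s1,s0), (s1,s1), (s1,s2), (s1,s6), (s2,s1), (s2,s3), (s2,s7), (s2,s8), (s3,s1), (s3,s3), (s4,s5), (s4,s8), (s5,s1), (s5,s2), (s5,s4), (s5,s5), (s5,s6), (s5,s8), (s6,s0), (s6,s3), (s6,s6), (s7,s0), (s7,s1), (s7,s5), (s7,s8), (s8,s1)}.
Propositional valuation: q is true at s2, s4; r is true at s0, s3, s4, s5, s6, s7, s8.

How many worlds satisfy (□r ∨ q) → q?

Recall that □ψ holds at a world iff ψ holds at every accessible world, and ◇ψ holds iff ψ holds at some accessible world.
Let φ = (□r ∨ q) → q. Evaluate φ at each world:
  s0 (successors {s1, s3, s5, s7, s8}): φ is true.
  s1 (successors {s0, s1, s2, s6}): φ is true.
  s2 (successors {s1, s3, s7, s8}): φ is true.
  s3 (successors {s1, s3}): φ is true.
  s4 (successors {s5, s8}): φ is true.
  s5 (successors {s1, s2, s4, s5, s6, s8}): φ is true.
  s6 (successors {s0, s3, s6}): φ is false.
  s7 (successors {s0, s1, s5, s8}): φ is true.
  s8 (successors {s1}): φ is true.
For instance, at s5:
  At s5: □r ∨ q is false, q is false, so (□r ∨ q) → q is true.
    At s5: □r is false, q is false, so □r ∨ q is false.
      At s5: □r requires r at every successor {s1, s2, s4, s5, s6, s8}.
        r fails at s1, so □r is false at s5.
Satisfying worlds: {s0, s1, s2, s3, s4, s5, s7, s8}

8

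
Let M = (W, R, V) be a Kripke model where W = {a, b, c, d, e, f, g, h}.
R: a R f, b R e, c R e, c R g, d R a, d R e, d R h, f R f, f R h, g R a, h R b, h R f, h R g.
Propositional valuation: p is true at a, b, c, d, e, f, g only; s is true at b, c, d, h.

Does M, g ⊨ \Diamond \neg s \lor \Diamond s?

Yes

At g: \Diamond \neg s is true, \Diamond s is false, so \Diamond \neg s \lor \Diamond s is true.
  At g: \Diamond \neg s requires \neg s at some successor in {a}.
    \neg s holds at a, so \Diamond \neg s is true at g.
  At g: \Diamond s requires s at some successor in {a}.
    At a: s is false.
  So \Diamond s is false at g.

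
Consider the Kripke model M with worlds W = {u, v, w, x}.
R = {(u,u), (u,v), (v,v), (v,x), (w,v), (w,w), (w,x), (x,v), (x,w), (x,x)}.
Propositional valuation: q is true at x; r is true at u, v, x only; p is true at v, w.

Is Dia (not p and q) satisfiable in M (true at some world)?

Recall that Dia ψ holds at a world iff ψ holds at some accessible world.
Let φ = Dia (not p and q). Evaluate φ at each world:
  u (successors {u, v}): φ is false.
  v (successors {v, x}): φ is true.
  w (successors {v, w, x}): φ is true.
  x (successors {v, w, x}): φ is true.
Detail at v (witness):
  At v: Dia (not p and q) requires not p and q at some successor in {v, x}.
    not p and q holds at x, so Dia (not p and q) is true at v.

Yes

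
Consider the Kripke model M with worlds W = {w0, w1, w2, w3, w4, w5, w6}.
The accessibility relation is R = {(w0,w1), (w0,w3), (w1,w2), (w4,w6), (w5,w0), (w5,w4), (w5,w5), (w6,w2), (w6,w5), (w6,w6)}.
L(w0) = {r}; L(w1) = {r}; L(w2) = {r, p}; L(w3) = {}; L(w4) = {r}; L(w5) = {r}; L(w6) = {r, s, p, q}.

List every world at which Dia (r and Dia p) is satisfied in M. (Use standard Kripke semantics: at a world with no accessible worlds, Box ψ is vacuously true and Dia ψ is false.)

w0, w4, w5, w6

Let φ = Dia (r and Dia p). Evaluate φ at each world:
  w0 (successors {w1, w3}): φ is true.
  w1 (successors {w2}): φ is false.
  w2 (successors ∅): φ is false.
  w3 (successors ∅): φ is false.
  w4 (successors {w6}): φ is true.
  w5 (successors {w0, w4, w5}): φ is true.
  w6 (successors {w2, w5, w6}): φ is true.
For instance, at w1:
  At w1: Dia (r and Dia p) requires r and Dia p at some successor in {w2}.
    At w2: r and Dia p is false.
  So Dia (r and Dia p) is false at w1.
Satisfying worlds: {w0, w4, w5, w6}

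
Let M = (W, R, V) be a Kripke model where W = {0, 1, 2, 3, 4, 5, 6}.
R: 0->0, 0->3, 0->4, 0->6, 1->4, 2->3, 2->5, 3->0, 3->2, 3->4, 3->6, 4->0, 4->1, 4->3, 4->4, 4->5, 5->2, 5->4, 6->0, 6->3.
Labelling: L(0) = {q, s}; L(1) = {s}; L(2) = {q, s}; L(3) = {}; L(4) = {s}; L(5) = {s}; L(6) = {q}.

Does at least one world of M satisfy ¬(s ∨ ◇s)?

Recall that ◇ψ holds at a world iff ψ holds at some accessible world.
Let φ = ¬(s ∨ ◇s). Evaluate φ at each world:
  0 (successors {0, 3, 4, 6}): φ is false.
  1 (successors {4}): φ is false.
  2 (successors {3, 5}): φ is false.
  3 (successors {0, 2, 4, 6}): φ is false.
  4 (successors {0, 1, 3, 4, 5}): φ is false.
  5 (successors {2, 4}): φ is false.
  6 (successors {0, 3}): φ is false.
For instance, at 1:
  At 1: s ∨ ◇s is true, so ¬(s ∨ ◇s) is false.
    At 1: s is true, ◇s is true, so s ∨ ◇s is true.
      At 1: ◇s requires s at some successor in {4}.
        s holds at 4, so ◇s is true at 1.

No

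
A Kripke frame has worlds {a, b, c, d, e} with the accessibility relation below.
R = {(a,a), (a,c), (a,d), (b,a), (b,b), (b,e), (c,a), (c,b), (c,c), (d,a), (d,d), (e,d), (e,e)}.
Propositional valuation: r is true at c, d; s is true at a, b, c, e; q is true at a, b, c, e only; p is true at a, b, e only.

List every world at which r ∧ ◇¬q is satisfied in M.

Let φ = r ∧ ◇¬q. Evaluate φ at each world:
  a (successors {a, c, d}): φ is false.
  b (successors {a, b, e}): φ is false.
  c (successors {a, b, c}): φ is false.
  d (successors {a, d}): φ is true.
  e (successors {d, e}): φ is false.
For instance, at d:
  At d: r is true, ◇¬q is true, so r ∧ ◇¬q is true.
    At d: ◇¬q requires ¬q at some successor in {a, d}.
      ¬q holds at d, so ◇¬q is true at d.
Satisfying worlds: {d}

d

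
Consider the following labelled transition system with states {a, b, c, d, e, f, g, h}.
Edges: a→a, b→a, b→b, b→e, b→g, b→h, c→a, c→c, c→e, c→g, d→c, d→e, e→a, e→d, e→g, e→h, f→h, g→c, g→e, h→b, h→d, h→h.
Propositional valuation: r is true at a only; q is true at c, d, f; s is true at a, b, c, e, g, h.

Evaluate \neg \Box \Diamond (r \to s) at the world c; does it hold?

No

Recall that \Box ψ holds at a world iff ψ holds at every accessible world, and \Diamond ψ holds iff ψ holds at some accessible world.
At c: \Box \Diamond (r \to s) is true, so \neg \Box \Diamond (r \to s) is false.
  At c: \Box \Diamond (r \to s) requires \Diamond (r \to s) at every successor {a, c, e, g}.
    At a: \Diamond (r \to s) is true.
    At c: \Diamond (r \to s) is true.
    At e: \Diamond (r \to s) is true.
    At g: \Diamond (r \to s) is true.
  So \Box \Diamond (r \to s) is true at c.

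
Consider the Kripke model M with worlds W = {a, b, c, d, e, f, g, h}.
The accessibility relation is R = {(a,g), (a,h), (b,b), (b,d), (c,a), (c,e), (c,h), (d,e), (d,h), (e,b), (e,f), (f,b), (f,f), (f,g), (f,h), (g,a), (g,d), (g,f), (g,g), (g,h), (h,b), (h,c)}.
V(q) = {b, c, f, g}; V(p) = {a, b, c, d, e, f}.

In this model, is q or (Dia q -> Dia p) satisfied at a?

No

At a: q is false, Dia q -> Dia p is false, so q or (Dia q -> Dia p) is false.
  At a: Dia q is true, Dia p is false, so Dia q -> Dia p is false.
    At a: Dia q requires q at some successor in {g, h}.
      q holds at g, so Dia q is true at a.
    At a: Dia p requires p at some successor in {g, h}.
      At g: p is false.
      At h: p is false.
    So Dia p is false at a.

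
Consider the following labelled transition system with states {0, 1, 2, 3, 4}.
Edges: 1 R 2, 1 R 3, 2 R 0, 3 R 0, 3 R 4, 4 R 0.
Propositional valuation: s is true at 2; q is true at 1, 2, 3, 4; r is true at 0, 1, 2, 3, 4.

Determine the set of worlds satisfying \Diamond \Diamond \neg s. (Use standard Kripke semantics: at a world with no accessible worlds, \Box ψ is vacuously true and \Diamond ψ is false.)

Recall that \Diamond ψ holds at a world iff ψ holds at some accessible world.
Let φ = \Diamond \Diamond \neg s. Evaluate φ at each world:
  0 (successors ∅): φ is false.
  1 (successors {2, 3}): φ is true.
  2 (successors {0}): φ is false.
  3 (successors {0, 4}): φ is true.
  4 (successors {0}): φ is false.
For instance, at 3:
  At 3: \Diamond \Diamond \neg s requires \Diamond \neg s at some successor in {0, 4}.
    \Diamond \neg s holds at 4, so \Diamond \Diamond \neg s is true at 3.
      At 4: \Diamond \neg s requires \neg s at some successor in {0}.
        \neg s holds at 0, so \Diamond \neg s is true at 4.
Satisfying worlds: {1, 3}

1, 3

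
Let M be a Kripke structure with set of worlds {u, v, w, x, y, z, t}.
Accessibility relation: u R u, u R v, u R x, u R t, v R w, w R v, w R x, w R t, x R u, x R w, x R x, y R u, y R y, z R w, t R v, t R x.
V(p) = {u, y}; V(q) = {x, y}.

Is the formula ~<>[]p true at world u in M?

Yes

At u: <>[]p is false, so ~<>[]p is true.
  At u: <>[]p requires []p at some successor in {u, v, x, t}.
    At u: []p is false.
    At v: []p is false.
    At x: []p is false.
    At t: []p is false.
  So <>[]p is false at u.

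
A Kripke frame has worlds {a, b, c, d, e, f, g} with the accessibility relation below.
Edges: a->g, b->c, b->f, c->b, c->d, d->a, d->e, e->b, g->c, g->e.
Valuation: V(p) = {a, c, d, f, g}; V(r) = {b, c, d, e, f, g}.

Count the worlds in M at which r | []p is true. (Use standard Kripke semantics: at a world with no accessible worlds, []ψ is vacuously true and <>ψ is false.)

Let φ = r | []p. Evaluate φ at each world:
  a (successors {g}): φ is true.
  b (successors {c, f}): φ is true.
  c (successors {b, d}): φ is true.
  d (successors {a, e}): φ is true.
  e (successors {b}): φ is true.
  f (successors ∅): φ is true.
  g (successors {c, e}): φ is true.
For instance, at a:
  At a: r is false, []p is true, so r | []p is true.
    At a: []p requires p at every successor {g}.
      At g: p is true.
    So []p is true at a.
Satisfying worlds: {a, b, c, d, e, f, g}

7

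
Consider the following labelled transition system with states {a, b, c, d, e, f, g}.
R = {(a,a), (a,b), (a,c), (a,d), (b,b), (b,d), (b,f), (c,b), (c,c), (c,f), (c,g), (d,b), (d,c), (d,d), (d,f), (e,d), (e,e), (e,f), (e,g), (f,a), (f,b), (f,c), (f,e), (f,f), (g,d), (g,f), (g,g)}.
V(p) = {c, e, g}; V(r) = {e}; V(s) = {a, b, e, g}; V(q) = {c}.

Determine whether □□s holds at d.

No

Recall that □ψ holds at a world iff ψ holds at every accessible world, and ◇ψ holds iff ψ holds at some accessible world.
At d: □□s requires □s at every successor {b, c, d, f}.
  □s fails at b, so □□s is false at d.
    At b: □s requires s at every successor {b, d, f}.
      s fails at d, so □s is false at b.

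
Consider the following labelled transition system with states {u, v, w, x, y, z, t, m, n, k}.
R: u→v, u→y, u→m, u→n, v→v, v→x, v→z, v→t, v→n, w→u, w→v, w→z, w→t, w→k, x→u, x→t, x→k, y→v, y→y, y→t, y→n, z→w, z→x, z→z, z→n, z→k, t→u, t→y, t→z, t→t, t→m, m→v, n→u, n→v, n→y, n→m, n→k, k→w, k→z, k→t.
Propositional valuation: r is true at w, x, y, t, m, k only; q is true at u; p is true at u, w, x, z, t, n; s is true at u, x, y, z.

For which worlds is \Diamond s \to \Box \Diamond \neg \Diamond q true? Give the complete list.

u, v, w, x, y, z, t, m, n, k

Let φ = \Diamond s \to \Box \Diamond \neg \Diamond q. Evaluate φ at each world:
  u (successors {v, y, m, n}): φ is true.
  v (successors {v, x, z, t, n}): φ is true.
  w (successors {u, v, z, t, k}): φ is true.
  x (successors {u, t, k}): φ is true.
  y (successors {v, y, t, n}): φ is true.
  z (successors {w, x, z, n, k}): φ is true.
  t (successors {u, y, z, t, m}): φ is true.
  m (successors {v}): φ is true.
  n (successors {u, v, y, m, k}): φ is true.
  k (successors {w, z, t}): φ is true.
For instance, at u:
  At u: \Diamond s is true, \Box \Diamond \neg \Diamond q is true, so \Diamond s \to \Box \Diamond \neg \Diamond q is true.
    At u: \Diamond s requires s at some successor in {v, y, m, n}.
      s holds at y, so \Diamond s is true at u.
    At u: \Box \Diamond \neg \Diamond q requires \Diamond \neg \Diamond q at every successor {v, y, m, n}.
      At v: \Diamond \neg \Diamond q is true.
      At y: \Diamond \neg \Diamond q is true.
      At m: \Diamond \neg \Diamond q is true.
      At n: \Diamond \neg \Diamond q is true.
    So \Box \Diamond \neg \Diamond q is true at u.
Satisfying worlds: {u, v, w, x, y, z, t, m, n, k}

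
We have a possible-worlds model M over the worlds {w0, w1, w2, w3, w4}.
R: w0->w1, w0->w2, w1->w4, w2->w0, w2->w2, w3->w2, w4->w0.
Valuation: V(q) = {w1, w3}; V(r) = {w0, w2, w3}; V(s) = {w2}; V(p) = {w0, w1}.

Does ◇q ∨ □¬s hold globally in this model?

Recall that □ψ holds at a world iff ψ holds at every accessible world, and ◇ψ holds iff ψ holds at some accessible world.
Let φ = ◇q ∨ □¬s. Evaluate φ at each world:
  w0 (successors {w1, w2}): φ is true.
  w1 (successors {w4}): φ is true.
  w2 (successors {w0, w2}): φ is false.
  w3 (successors {w2}): φ is false.
  w4 (successors {w0}): φ is true.
Detail at w2 (counterexample):
  At w2: ◇q is false, □¬s is false, so ◇q ∨ □¬s is false.
    At w2: ◇q requires q at some successor in {w0, w2}.
      At w0: q is false.
      At w2: q is false.
    So ◇q is false at w2.
    At w2: □¬s requires ¬s at every successor {w0, w2}.
      ¬s fails at w2, so □¬s is false at w2.

No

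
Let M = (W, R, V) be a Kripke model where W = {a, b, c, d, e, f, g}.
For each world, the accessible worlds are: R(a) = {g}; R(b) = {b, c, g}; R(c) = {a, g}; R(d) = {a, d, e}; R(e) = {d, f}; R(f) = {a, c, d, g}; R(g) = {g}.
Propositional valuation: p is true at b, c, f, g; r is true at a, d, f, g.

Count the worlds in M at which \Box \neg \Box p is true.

Let φ = \Box \neg \Box p. Evaluate φ at each world:
  a (successors {g}): φ is false.
  b (successors {b, c, g}): φ is false.
  c (successors {a, g}): φ is false.
  d (successors {a, d, e}): φ is false.
  e (successors {d, f}): φ is true.
  f (successors {a, c, d, g}): φ is false.
  g (successors {g}): φ is false.
For instance, at b:
  At b: \Box \neg \Box p requires \neg \Box p at every successor {b, c, g}.
    \neg \Box p fails at b, so \Box \neg \Box p is false at b.
      At b: \Box p is true, so \neg \Box p is false.
Satisfying worlds: {e}

1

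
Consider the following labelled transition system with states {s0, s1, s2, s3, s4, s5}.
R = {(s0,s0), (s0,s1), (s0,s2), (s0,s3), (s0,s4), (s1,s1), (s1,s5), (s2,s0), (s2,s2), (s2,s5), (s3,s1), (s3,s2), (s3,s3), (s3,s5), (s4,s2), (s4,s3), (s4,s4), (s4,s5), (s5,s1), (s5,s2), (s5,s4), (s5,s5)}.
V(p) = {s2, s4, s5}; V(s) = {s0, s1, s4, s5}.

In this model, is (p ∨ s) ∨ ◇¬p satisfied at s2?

At s2: p ∨ s is true, ◇¬p is true, so (p ∨ s) ∨ ◇¬p is true.
  At s2: ◇¬p requires ¬p at some successor in {s0, s2, s5}.
    ¬p holds at s0, so ◇¬p is true at s2.

Yes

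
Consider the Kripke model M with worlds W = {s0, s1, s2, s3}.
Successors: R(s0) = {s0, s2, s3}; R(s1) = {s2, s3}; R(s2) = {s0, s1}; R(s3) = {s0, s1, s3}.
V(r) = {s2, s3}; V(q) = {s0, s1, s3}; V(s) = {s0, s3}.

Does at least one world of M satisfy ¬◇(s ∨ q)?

Let φ = ¬◇(s ∨ q). Evaluate φ at each world:
  s0 (successors {s0, s2, s3}): φ is false.
  s1 (successors {s2, s3}): φ is false.
  s2 (successors {s0, s1}): φ is false.
  s3 (successors {s0, s1, s3}): φ is false.
For instance, at s0:
  At s0: ◇(s ∨ q) is true, so ¬◇(s ∨ q) is false.
    At s0: ◇(s ∨ q) requires s ∨ q at some successor in {s0, s2, s3}.
      s ∨ q holds at s0, so ◇(s ∨ q) is true at s0.

No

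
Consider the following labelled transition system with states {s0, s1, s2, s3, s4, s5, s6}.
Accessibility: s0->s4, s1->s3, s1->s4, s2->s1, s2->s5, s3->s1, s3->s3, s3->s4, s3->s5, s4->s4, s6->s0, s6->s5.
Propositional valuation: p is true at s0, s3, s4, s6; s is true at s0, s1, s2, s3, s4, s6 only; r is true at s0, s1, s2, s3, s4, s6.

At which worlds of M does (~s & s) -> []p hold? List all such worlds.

Let φ = (~s & s) -> []p. Evaluate φ at each world:
  s0 (successors {s4}): φ is true.
  s1 (successors {s3, s4}): φ is true.
  s2 (successors {s1, s5}): φ is true.
  s3 (successors {s1, s3, s4, s5}): φ is true.
  s4 (successors {s4}): φ is true.
  s5 (successors ∅): φ is true.
  s6 (successors {s0, s5}): φ is true.
For instance, at s3:
  At s3: ~s & s is false, []p is false, so (~s & s) -> []p is true.
    At s3: []p requires p at every successor {s1, s3, s4, s5}.
      p fails at s1, so []p is false at s3.
Satisfying worlds: {s0, s1, s2, s3, s4, s5, s6}

s0, s1, s2, s3, s4, s5, s6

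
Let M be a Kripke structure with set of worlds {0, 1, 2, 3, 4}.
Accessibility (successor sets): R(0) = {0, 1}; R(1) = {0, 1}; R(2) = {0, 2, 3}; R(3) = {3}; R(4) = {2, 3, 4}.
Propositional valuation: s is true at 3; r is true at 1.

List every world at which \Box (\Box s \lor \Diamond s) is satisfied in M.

Let φ = \Box (\Box s \lor \Diamond s). Evaluate φ at each world:
  0 (successors {0, 1}): φ is false.
  1 (successors {0, 1}): φ is false.
  2 (successors {0, 2, 3}): φ is false.
  3 (successors {3}): φ is true.
  4 (successors {2, 3, 4}): φ is true.
For instance, at 3:
  At 3: \Box (\Box s \lor \Diamond s) requires \Box s \lor \Diamond s at every successor {3}.
      At 3: \Box s is true, \Diamond s is true, so \Box s \lor \Diamond s is true.
  So \Box (\Box s \lor \Diamond s) is true at 3.
Satisfying worlds: {3, 4}

3, 4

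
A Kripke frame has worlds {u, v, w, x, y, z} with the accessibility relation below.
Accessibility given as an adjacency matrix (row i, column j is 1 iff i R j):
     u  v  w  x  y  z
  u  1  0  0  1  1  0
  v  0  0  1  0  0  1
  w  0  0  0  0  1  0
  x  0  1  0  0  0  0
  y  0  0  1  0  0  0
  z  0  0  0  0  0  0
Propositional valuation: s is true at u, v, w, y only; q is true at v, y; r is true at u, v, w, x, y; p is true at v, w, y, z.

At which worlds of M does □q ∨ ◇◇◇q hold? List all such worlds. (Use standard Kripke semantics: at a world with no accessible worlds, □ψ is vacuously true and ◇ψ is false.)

Let φ = □q ∨ ◇◇◇q. Evaluate φ at each world:
  u (successors {u, x, y}): φ is true.
  v (successors {w, z}): φ is false.
  w (successors {y}): φ is true.
  x (successors {v}): φ is true.
  y (successors {w}): φ is false.
  z (successors ∅): φ is true.
For instance, at v:
  At v: □q is false, ◇◇◇q is false, so □q ∨ ◇◇◇q is false.
    At v: □q requires q at every successor {w, z}.
      q fails at w, so □q is false at v.
    At v: ◇◇◇q requires ◇◇q at some successor in {w, z}.
      At w: ◇◇q is false.
      At z: ◇◇q is false.
    So ◇◇◇q is false at v.
Satisfying worlds: {u, w, x, z}

u, w, x, z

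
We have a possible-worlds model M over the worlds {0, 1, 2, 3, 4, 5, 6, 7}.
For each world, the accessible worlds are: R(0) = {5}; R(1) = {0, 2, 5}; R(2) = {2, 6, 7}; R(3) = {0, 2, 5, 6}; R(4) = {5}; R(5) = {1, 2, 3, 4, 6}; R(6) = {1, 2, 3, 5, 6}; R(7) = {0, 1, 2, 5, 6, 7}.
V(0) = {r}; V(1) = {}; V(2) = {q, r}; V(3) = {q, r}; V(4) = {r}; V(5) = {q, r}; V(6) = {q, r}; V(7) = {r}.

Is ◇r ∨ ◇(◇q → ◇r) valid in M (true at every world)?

Yes

Let φ = ◇r ∨ ◇(◇q → ◇r). Evaluate φ at each world:
  0 (successors {5}): φ is true.
  1 (successors {0, 2, 5}): φ is true.
  2 (successors {2, 6, 7}): φ is true.
  3 (successors {0, 2, 5, 6}): φ is true.
  4 (successors {5}): φ is true.
  5 (successors {1, 2, 3, 4, 6}): φ is true.
  6 (successors {1, 2, 3, 5, 6}): φ is true.
  7 (successors {0, 1, 2, 5, 6, 7}): φ is true.
For instance, at 6:
  At 6: ◇r is true, ◇(◇q → ◇r) is true, so ◇r ∨ ◇(◇q → ◇r) is true.
    At 6: ◇r requires r at some successor in {1, 2, 3, 5, 6}.
      r holds at 2, so ◇r is true at 6.
    At 6: ◇(◇q → ◇r) requires ◇q → ◇r at some successor in {1, 2, 3, 5, 6}.
      ◇q → ◇r holds at 1, so ◇(◇q → ◇r) is true at 6.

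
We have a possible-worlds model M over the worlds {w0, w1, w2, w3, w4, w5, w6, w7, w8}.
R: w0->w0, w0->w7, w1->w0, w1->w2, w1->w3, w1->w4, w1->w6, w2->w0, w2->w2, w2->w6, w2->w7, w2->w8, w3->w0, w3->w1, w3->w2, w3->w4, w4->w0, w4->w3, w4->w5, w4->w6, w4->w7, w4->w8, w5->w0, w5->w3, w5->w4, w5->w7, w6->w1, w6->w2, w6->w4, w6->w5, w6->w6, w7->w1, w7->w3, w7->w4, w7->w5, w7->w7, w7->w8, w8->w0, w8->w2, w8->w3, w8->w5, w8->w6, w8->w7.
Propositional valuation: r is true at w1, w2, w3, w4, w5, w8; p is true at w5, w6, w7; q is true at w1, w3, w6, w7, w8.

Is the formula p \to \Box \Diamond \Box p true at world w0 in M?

Yes

At w0: p is false, \Box \Diamond \Box p is false, so p \to \Box \Diamond \Box p is true.
  At w0: \Box \Diamond \Box p requires \Diamond \Box p at every successor {w0, w7}.
    \Diamond \Box p fails at w0, so \Box \Diamond \Box p is false at w0.
      At w0: \Diamond \Box p requires \Box p at some successor in {w0, w7}.
        At w0: \Box p is false.
        At w7: \Box p is false.
      So \Diamond \Box p is false at w0.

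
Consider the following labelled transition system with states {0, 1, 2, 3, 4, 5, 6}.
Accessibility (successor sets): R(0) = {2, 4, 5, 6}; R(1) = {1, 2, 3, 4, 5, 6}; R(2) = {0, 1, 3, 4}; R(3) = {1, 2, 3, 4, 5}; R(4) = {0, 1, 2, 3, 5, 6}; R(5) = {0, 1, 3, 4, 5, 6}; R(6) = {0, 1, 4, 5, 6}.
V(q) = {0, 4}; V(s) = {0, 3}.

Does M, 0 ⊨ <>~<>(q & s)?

No

At 0: <>~<>(q & s) requires ~<>(q & s) at some successor in {2, 4, 5, 6}.
  At 2: ~<>(q & s) is false.
  At 4: ~<>(q & s) is false.
  At 5: ~<>(q & s) is false.
  At 6: ~<>(q & s) is false.
So <>~<>(q & s) is false at 0.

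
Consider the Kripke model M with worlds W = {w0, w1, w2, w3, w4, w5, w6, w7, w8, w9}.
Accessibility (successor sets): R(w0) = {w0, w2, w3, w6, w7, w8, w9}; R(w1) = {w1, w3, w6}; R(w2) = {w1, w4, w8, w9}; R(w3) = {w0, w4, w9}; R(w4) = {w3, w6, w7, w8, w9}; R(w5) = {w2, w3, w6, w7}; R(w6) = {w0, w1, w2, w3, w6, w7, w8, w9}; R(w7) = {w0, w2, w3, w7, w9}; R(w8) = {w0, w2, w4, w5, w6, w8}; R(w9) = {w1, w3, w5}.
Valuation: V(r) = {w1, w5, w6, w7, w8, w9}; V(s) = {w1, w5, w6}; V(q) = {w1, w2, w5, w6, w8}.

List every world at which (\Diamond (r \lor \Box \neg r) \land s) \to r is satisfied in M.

w0, w1, w2, w3, w4, w5, w6, w7, w8, w9

Let φ = (\Diamond (r \lor \Box \neg r) \land s) \to r. Evaluate φ at each world:
  w0 (successors {w0, w2, w3, w6, w7, w8, w9}): φ is true.
  w1 (successors {w1, w3, w6}): φ is true.
  w2 (successors {w1, w4, w8, w9}): φ is true.
  w3 (successors {w0, w4, w9}): φ is true.
  w4 (successors {w3, w6, w7, w8, w9}): φ is true.
  w5 (successors {w2, w3, w6, w7}): φ is true.
  w6 (successors {w0, w1, w2, w3, w6, w7, w8, w9}): φ is true.
  w7 (successors {w0, w2, w3, w7, w9}): φ is true.
  w8 (successors {w0, w2, w4, w5, w6, w8}): φ is true.
  w9 (successors {w1, w3, w5}): φ is true.
For instance, at w0:
  At w0: \Diamond (r \lor \Box \neg r) \land s is false, r is false, so (\Diamond (r \lor \Box \neg r) \land s) \to r is true.
    At w0: \Diamond (r \lor \Box \neg r) is true, s is false, so \Diamond (r \lor \Box \neg r) \land s is false.
      At w0: \Diamond (r \lor \Box \neg r) requires r \lor \Box \neg r at some successor in {w0, w2, w3, w6, w7, w8, w9}.
        r \lor \Box \neg r holds at w6, so \Diamond (r \lor \Box \neg r) is true at w0.
Satisfying worlds: {w0, w1, w2, w3, w4, w5, w6, w7, w8, w9}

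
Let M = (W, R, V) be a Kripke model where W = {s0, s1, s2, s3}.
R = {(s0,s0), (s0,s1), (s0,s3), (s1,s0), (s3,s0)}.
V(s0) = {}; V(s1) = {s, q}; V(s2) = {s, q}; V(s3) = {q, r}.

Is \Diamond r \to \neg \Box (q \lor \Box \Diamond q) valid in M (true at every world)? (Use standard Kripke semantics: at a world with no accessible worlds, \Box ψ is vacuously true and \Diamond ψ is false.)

Recall that \Box ψ holds at a world iff ψ holds at every accessible world, and \Diamond ψ holds iff ψ holds at some accessible world.
Let φ = \Diamond r \to \neg \Box (q \lor \Box \Diamond q). Evaluate φ at each world:
  s0 (successors {s0, s1, s3}): φ is true.
  s1 (successors {s0}): φ is true.
  s2 (successors ∅): φ is true.
  s3 (successors {s0}): φ is true.
For instance, at s0:
  At s0: \Diamond r is true, \neg \Box (q \lor \Box \Diamond q) is true, so \Diamond r \to \neg \Box (q \lor \Box \Diamond q) is true.
    At s0: \Diamond r requires r at some successor in {s0, s1, s3}.
      r holds at s3, so \Diamond r is true at s0.
    At s0: \Box (q \lor \Box \Diamond q) is false, so \neg \Box (q \lor \Box \Diamond q) is true.
      At s0: \Box (q \lor \Box \Diamond q) requires q \lor \Box \Diamond q at every successor {s0, s1, s3}.
        q \lor \Box \Diamond q fails at s0, so \Box (q \lor \Box \Diamond q) is false at s0.

Yes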